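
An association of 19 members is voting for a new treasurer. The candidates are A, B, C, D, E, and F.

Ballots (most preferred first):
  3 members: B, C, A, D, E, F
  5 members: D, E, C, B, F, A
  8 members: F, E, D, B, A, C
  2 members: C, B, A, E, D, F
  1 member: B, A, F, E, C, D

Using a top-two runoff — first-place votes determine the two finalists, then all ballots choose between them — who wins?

D

Round 1 first-place votes: A 0, B 4, C 2, D 5, E 0, F 8. F and D advance.
Runoff: F is ranked above D on 9 ballots, D above F on 10.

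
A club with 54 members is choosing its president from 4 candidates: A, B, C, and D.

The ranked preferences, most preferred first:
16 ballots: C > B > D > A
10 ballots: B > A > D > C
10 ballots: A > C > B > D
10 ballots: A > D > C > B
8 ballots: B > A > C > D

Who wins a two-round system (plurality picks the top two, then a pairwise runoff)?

Round 1 first-place votes: A 20, B 18, C 16, D 0. A and B advance.
Runoff: A is ranked above B on 20 ballots, B above A on 34.

B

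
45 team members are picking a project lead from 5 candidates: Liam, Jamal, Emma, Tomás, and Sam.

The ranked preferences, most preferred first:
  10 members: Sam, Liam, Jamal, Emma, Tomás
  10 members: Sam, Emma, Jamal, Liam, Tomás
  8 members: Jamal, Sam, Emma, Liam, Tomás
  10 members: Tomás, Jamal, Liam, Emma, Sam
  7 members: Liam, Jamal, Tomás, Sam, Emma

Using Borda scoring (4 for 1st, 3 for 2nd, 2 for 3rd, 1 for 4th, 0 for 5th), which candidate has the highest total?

Liam: 10×3 + 10×1 + 8×1 + 10×2 + 7×4 = 96
Jamal: 10×2 + 10×2 + 8×4 + 10×3 + 7×3 = 123
Emma: 10×1 + 10×3 + 8×2 + 10×1 + 7×0 = 66
Tomás: 10×0 + 10×0 + 8×0 + 10×4 + 7×2 = 54
Sam: 10×4 + 10×4 + 8×3 + 10×0 + 7×1 = 111

Jamal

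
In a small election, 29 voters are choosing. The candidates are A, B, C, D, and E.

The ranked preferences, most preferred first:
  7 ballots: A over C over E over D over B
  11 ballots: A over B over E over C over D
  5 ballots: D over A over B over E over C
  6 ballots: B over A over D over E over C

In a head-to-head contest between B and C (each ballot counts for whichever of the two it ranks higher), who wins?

B is ranked above C on 22 ballots; C above B on 7.

B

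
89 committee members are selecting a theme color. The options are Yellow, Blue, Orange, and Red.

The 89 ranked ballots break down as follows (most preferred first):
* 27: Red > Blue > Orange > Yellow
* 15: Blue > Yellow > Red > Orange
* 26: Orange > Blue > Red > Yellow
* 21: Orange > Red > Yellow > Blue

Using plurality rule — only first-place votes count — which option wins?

First-place votes: Yellow 0, Blue 15, Orange 47, Red 27.

Orange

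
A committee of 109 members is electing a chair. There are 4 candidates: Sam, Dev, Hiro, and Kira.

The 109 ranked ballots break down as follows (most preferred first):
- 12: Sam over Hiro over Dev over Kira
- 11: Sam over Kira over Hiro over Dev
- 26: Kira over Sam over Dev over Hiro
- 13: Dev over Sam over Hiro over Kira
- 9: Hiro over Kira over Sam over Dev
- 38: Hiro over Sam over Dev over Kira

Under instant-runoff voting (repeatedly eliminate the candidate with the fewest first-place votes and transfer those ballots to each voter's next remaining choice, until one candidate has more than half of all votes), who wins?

Round 1: Sam 23, Dev 13, Hiro 47, Kira 26. Dev eliminated.
Round 2: Sam 36, Hiro 47, Kira 26. Kira eliminated.
Round 3: Sam 62, Hiro 47. Sam has a majority (≥55).

Sam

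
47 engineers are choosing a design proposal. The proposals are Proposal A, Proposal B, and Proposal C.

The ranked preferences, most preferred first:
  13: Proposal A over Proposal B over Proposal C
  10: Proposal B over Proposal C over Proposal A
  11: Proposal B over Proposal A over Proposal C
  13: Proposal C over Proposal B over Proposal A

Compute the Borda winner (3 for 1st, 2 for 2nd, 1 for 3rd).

Proposal A: 13×3 + 10×1 + 11×2 + 13×1 = 84
Proposal B: 13×2 + 10×3 + 11×3 + 13×2 = 115
Proposal C: 13×1 + 10×2 + 11×1 + 13×3 = 83

Proposal B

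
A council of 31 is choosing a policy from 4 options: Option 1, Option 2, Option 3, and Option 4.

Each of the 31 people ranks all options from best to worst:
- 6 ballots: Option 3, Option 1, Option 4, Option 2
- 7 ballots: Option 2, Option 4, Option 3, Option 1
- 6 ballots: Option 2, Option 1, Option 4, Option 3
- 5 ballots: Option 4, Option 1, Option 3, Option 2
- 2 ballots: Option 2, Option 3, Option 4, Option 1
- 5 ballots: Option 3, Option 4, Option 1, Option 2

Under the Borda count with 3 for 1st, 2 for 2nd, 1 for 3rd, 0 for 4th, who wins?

Option 1: 6×2 + 7×0 + 6×2 + 5×2 + 2×0 + 5×1 = 39
Option 2: 6×0 + 7×3 + 6×3 + 5×0 + 2×3 + 5×0 = 45
Option 3: 6×3 + 7×1 + 6×0 + 5×1 + 2×2 + 5×3 = 49
Option 4: 6×1 + 7×2 + 6×1 + 5×3 + 2×1 + 5×2 = 53

Option 4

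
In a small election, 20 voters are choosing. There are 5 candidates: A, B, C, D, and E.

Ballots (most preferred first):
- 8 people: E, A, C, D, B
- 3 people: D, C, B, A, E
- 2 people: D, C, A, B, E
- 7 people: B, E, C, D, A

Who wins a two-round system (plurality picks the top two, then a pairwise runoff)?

B

Round 1 first-place votes: A 0, B 7, C 0, D 5, E 8. E and B advance.
Runoff: E is ranked above B on 8 ballots, B above E on 12.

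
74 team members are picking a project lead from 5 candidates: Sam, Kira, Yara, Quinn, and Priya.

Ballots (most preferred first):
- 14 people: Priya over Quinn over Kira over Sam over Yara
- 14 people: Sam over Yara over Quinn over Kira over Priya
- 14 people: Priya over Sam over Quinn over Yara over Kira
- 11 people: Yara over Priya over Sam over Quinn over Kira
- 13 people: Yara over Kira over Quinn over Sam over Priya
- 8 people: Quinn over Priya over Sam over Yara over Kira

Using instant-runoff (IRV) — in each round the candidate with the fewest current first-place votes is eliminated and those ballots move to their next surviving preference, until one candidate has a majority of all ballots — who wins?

Yara

Round 1: Sam 14, Kira 0, Yara 24, Quinn 8, Priya 28. Kira eliminated.
Round 2: Sam 14, Yara 24, Quinn 8, Priya 28. Quinn eliminated.
Round 3: Sam 14, Yara 24, Priya 36. Sam eliminated.
Round 4: Yara 38, Priya 36. Yara has a majority (≥38).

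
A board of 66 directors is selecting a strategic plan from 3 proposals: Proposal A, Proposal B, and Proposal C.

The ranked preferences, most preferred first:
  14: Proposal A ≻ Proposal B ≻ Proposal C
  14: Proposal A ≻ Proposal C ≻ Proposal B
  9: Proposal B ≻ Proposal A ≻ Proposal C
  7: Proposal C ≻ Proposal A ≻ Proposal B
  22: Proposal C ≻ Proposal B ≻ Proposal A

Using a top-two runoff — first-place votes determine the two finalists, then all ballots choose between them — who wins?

Round 1 first-place votes: Proposal A 28, Proposal B 9, Proposal C 29. Proposal C and Proposal A advance.
Runoff: Proposal C is ranked above Proposal A on 29 ballots, Proposal A above Proposal C on 37.

Proposal A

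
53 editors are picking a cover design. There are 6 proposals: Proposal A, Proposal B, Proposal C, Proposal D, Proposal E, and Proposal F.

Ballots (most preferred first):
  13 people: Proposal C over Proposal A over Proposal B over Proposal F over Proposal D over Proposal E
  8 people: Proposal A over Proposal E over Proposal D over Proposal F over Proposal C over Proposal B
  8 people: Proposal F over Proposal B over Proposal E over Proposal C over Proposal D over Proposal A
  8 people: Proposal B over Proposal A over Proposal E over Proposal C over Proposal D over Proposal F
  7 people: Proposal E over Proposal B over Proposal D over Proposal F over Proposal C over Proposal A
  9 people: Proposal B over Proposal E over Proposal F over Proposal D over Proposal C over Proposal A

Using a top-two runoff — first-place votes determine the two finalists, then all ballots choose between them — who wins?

Proposal B

Round 1 first-place votes: Proposal A 8, Proposal B 17, Proposal C 13, Proposal D 0, Proposal E 7, Proposal F 8. Proposal B and Proposal C advance.
Runoff: Proposal B is ranked above Proposal C on 32 ballots, Proposal C above Proposal B on 21.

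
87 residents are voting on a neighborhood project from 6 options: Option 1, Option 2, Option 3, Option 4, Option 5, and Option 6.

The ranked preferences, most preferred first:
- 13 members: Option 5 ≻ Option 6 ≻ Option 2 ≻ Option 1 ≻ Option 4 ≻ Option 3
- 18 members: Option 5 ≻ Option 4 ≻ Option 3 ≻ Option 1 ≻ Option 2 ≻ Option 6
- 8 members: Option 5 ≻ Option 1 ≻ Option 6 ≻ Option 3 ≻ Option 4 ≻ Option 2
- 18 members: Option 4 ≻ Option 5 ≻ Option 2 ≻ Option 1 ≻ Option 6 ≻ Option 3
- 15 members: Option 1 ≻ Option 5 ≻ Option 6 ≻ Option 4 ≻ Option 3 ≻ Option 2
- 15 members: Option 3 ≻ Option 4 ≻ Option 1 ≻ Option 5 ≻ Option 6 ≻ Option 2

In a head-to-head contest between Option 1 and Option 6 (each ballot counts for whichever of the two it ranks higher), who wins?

Option 1 is ranked above Option 6 on 74 ballots; Option 6 above Option 1 on 13.

Option 1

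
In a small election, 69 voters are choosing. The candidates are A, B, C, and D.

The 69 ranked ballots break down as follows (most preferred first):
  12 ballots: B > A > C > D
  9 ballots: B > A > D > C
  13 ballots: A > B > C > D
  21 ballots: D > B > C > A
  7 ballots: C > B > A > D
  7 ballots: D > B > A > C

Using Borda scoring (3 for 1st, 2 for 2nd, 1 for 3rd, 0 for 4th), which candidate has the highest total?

B

A: 12×2 + 9×2 + 13×3 + 21×0 + 7×1 + 7×1 = 95
B: 12×3 + 9×3 + 13×2 + 21×2 + 7×2 + 7×2 = 159
C: 12×1 + 9×0 + 13×1 + 21×1 + 7×3 + 7×0 = 67
D: 12×0 + 9×1 + 13×0 + 21×3 + 7×0 + 7×3 = 93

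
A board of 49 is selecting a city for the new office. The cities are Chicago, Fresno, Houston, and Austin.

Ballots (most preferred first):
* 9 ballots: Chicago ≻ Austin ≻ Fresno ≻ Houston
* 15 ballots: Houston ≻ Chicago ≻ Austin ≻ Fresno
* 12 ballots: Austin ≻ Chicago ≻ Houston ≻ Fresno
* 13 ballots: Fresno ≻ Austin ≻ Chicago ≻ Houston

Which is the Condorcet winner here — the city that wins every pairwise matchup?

Austin

Austin vs Chicago: 25–24
Austin vs Fresno: 36–13
Austin vs Houston: 34–15
Austin beats every other city.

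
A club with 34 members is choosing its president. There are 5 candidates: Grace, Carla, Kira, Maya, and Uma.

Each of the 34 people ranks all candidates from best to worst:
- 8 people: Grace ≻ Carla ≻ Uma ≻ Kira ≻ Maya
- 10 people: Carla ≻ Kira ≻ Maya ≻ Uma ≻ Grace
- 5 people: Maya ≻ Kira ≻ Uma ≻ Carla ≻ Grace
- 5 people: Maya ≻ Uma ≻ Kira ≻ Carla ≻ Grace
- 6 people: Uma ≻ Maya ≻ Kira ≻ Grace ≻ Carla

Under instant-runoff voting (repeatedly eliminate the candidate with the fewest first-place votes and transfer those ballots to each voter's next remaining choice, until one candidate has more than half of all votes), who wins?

Carla

Round 1: Grace 8, Carla 10, Kira 0, Maya 10, Uma 6. Kira eliminated.
Round 2: Grace 8, Carla 10, Maya 10, Uma 6. Uma eliminated.
Round 3: Grace 8, Carla 10, Maya 16. Grace eliminated.
Round 4: Carla 18, Maya 16. Carla has a majority (≥18).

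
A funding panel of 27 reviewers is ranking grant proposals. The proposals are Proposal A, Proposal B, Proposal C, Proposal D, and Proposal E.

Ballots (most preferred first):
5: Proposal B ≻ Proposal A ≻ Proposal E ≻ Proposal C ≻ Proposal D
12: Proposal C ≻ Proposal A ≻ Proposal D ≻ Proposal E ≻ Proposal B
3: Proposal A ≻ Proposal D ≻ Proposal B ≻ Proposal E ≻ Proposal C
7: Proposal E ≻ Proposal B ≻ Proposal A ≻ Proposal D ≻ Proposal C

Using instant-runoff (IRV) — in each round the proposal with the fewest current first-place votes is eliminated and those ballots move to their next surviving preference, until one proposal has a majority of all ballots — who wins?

Round 1: Proposal A 3, Proposal B 5, Proposal C 12, Proposal D 0, Proposal E 7. Proposal D eliminated.
Round 2: Proposal A 3, Proposal B 5, Proposal C 12, Proposal E 7. Proposal A eliminated.
Round 3: Proposal B 8, Proposal C 12, Proposal E 7. Proposal E eliminated.
Round 4: Proposal B 15, Proposal C 12. Proposal B has a majority (≥14).

Proposal B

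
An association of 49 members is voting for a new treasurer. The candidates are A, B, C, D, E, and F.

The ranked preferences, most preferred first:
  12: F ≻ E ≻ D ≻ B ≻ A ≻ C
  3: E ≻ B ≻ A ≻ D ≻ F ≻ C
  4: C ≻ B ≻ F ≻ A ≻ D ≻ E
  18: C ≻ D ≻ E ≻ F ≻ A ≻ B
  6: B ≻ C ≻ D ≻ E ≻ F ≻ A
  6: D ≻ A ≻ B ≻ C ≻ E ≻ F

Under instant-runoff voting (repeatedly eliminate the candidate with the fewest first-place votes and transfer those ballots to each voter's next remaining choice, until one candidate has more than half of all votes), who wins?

B

Round 1: A 0, B 6, C 22, D 6, E 3, F 12. A eliminated.
Round 2: B 6, C 22, D 6, E 3, F 12. E eliminated.
Round 3: B 9, C 22, D 6, F 12. D eliminated.
Round 4: B 15, C 22, F 12. F eliminated.
Round 5: B 27, C 22. B has a majority (≥25).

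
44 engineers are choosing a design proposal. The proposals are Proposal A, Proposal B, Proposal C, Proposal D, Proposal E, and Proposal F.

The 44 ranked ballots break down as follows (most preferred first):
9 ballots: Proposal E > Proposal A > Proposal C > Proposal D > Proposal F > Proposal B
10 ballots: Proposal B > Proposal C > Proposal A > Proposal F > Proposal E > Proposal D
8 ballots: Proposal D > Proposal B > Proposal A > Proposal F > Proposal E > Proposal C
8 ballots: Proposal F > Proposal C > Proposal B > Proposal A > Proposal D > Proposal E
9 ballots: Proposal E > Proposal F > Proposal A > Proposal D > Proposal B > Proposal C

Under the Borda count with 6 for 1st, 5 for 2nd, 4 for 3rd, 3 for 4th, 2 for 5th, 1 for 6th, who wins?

Proposal A: 9×5 + 10×4 + 8×4 + 8×3 + 9×4 = 177
Proposal B: 9×1 + 10×6 + 8×5 + 8×4 + 9×2 = 159
Proposal C: 9×4 + 10×5 + 8×1 + 8×5 + 9×1 = 143
Proposal D: 9×3 + 10×1 + 8×6 + 8×2 + 9×3 = 128
Proposal E: 9×6 + 10×2 + 8×2 + 8×1 + 9×6 = 152
Proposal F: 9×2 + 10×3 + 8×3 + 8×6 + 9×5 = 165

Proposal A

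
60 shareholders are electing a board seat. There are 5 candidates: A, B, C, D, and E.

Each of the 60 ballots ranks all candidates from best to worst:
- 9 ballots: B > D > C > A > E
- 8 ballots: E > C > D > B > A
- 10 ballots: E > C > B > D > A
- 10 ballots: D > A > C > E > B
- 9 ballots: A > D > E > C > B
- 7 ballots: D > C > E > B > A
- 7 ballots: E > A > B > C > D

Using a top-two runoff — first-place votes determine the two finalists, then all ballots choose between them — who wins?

D

Round 1 first-place votes: A 9, B 9, C 0, D 17, E 25. E and D advance.
Runoff: E is ranked above D on 25 ballots, D above E on 35.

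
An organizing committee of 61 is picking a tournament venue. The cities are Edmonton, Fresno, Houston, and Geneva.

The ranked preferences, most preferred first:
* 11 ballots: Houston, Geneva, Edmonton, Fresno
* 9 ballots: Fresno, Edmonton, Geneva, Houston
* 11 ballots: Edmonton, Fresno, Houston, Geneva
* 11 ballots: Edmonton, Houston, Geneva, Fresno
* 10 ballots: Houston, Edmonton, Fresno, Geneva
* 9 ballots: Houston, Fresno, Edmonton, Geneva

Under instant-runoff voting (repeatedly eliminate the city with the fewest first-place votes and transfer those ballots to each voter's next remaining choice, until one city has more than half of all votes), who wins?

Round 1: Edmonton 22, Fresno 9, Houston 30, Geneva 0. Geneva eliminated.
Round 2: Edmonton 22, Fresno 9, Houston 30. Fresno eliminated.
Round 3: Edmonton 31, Houston 30. Edmonton has a majority (≥31).

Edmonton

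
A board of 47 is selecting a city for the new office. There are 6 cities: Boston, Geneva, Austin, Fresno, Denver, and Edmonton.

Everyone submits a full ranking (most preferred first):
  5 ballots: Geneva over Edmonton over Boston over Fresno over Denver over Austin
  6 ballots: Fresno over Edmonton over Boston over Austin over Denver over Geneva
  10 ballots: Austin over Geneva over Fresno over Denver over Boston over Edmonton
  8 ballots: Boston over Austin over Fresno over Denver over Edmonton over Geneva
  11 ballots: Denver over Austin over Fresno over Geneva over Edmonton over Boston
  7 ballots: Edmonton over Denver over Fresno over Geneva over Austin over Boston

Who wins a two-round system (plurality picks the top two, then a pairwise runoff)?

Austin

Round 1 first-place votes: Boston 8, Geneva 5, Austin 10, Fresno 6, Denver 11, Edmonton 7. Denver and Austin advance.
Runoff: Denver is ranked above Austin on 23 ballots, Austin above Denver on 24.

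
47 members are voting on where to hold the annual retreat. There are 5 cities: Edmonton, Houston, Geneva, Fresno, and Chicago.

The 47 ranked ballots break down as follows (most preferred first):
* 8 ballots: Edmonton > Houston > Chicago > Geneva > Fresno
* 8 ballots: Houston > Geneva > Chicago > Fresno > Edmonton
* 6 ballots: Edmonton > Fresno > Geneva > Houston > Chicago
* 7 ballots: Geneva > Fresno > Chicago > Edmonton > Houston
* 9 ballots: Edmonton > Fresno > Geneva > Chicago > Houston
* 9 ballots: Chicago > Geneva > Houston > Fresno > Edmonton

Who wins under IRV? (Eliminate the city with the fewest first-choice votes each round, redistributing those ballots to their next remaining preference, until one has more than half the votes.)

Chicago

Round 1: Edmonton 23, Houston 8, Geneva 7, Fresno 0, Chicago 9. Fresno eliminated.
Round 2: Edmonton 23, Houston 8, Geneva 7, Chicago 9. Geneva eliminated.
Round 3: Edmonton 23, Houston 8, Chicago 16. Houston eliminated.
Round 4: Edmonton 23, Chicago 24. Chicago has a majority (≥24).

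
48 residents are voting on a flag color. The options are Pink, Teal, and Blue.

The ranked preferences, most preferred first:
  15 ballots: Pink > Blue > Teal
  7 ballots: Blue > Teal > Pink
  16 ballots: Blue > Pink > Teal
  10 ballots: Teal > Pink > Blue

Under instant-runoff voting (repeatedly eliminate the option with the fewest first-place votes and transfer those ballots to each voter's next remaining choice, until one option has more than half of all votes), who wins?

Round 1: Pink 15, Teal 10, Blue 23. Teal eliminated.
Round 2: Pink 25, Blue 23. Pink has a majority (≥25).

Pink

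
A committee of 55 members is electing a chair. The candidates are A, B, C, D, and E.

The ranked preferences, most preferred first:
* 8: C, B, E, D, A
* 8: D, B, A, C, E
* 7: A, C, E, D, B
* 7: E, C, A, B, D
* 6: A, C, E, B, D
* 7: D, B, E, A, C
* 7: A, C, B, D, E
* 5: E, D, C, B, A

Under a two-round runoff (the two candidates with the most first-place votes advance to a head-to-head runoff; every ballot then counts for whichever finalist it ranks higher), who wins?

D

Round 1 first-place votes: A 20, B 0, C 8, D 15, E 12. A and D advance.
Runoff: A is ranked above D on 27 ballots, D above A on 28.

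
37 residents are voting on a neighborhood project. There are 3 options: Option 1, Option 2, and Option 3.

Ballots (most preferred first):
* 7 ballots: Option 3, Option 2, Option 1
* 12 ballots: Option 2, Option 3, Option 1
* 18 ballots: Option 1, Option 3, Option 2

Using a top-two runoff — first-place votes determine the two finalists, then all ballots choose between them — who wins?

Option 2

Round 1 first-place votes: Option 1 18, Option 2 12, Option 3 7. Option 1 and Option 2 advance.
Runoff: Option 1 is ranked above Option 2 on 18 ballots, Option 2 above Option 1 on 19.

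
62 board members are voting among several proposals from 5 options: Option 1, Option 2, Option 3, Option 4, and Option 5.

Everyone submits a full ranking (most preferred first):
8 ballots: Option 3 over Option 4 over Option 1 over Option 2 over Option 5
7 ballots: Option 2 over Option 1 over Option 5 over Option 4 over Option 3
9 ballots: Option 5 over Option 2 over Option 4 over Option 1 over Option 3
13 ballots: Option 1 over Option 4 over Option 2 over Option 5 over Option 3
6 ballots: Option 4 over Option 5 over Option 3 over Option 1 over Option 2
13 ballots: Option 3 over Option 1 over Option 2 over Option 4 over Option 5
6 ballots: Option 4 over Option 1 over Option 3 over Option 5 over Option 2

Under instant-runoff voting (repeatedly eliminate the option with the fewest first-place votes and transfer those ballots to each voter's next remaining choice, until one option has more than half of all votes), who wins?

Round 1: Option 1 13, Option 2 7, Option 3 21, Option 4 12, Option 5 9. Option 2 eliminated.
Round 2: Option 1 20, Option 3 21, Option 4 12, Option 5 9. Option 5 eliminated.
Round 3: Option 1 20, Option 3 21, Option 4 21. Option 1 eliminated.
Round 4: Option 3 21, Option 4 41. Option 4 has a majority (≥32).

Option 4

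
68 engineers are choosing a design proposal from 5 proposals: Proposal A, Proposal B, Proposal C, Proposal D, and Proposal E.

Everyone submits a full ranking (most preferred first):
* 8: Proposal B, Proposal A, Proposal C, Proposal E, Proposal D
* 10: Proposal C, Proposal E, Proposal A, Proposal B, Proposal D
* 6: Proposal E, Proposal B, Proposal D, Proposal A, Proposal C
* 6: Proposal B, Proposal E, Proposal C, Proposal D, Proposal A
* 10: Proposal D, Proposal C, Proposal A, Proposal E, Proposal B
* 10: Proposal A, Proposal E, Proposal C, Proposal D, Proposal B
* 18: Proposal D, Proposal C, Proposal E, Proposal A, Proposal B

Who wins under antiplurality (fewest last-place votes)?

Proposal E

Last-place votes: Proposal A 6, Proposal B 38, Proposal C 6, Proposal D 18, Proposal E 0.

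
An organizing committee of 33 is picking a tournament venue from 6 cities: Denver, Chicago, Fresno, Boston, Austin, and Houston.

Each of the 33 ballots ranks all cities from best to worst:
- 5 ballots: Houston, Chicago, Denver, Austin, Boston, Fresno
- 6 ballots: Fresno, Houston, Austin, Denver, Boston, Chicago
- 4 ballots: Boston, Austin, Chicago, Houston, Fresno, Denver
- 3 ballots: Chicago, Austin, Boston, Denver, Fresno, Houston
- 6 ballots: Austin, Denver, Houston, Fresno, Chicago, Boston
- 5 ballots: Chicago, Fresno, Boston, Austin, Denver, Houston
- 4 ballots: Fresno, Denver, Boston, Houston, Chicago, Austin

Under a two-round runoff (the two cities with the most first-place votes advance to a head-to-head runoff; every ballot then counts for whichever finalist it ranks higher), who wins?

Chicago

Round 1 first-place votes: Denver 0, Chicago 8, Fresno 10, Boston 4, Austin 6, Houston 5. Fresno and Chicago advance.
Runoff: Fresno is ranked above Chicago on 16 ballots, Chicago above Fresno on 17.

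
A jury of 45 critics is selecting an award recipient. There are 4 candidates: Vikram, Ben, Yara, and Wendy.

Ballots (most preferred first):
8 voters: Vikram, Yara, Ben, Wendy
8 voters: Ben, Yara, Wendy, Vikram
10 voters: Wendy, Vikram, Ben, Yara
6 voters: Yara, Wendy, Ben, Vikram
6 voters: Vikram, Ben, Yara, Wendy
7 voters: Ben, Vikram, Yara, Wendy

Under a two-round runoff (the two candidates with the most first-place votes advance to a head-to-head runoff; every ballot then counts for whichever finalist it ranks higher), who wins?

Round 1 first-place votes: Vikram 14, Ben 15, Yara 6, Wendy 10. Ben and Vikram advance.
Runoff: Ben is ranked above Vikram on 21 ballots, Vikram above Ben on 24.

Vikram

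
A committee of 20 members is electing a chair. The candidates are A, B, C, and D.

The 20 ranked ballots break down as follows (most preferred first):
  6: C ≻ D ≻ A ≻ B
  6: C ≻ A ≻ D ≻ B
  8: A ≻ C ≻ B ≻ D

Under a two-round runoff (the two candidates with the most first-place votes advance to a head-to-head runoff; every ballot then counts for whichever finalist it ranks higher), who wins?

C

Round 1 first-place votes: A 8, B 0, C 12, D 0. C and A advance.
Runoff: C is ranked above A on 12 ballots, A above C on 8.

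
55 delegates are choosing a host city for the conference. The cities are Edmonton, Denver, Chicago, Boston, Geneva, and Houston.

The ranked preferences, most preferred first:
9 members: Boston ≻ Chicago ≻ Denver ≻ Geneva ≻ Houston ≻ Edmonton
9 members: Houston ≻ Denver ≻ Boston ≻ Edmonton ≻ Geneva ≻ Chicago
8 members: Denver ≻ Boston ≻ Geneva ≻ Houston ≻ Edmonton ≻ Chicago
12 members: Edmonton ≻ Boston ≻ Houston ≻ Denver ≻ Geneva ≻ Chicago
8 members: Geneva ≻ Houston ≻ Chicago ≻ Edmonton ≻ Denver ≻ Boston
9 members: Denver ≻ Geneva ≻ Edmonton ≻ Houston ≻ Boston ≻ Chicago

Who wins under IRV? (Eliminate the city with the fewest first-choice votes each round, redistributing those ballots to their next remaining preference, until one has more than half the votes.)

Houston

Round 1: Edmonton 12, Denver 17, Chicago 0, Boston 9, Geneva 8, Houston 9. Chicago eliminated.
Round 2: Edmonton 12, Denver 17, Boston 9, Geneva 8, Houston 9. Geneva eliminated.
Round 3: Edmonton 12, Denver 17, Boston 9, Houston 17. Boston eliminated.
Round 4: Edmonton 12, Denver 26, Houston 17. Edmonton eliminated.
Round 5: Denver 26, Houston 29. Houston has a majority (≥28).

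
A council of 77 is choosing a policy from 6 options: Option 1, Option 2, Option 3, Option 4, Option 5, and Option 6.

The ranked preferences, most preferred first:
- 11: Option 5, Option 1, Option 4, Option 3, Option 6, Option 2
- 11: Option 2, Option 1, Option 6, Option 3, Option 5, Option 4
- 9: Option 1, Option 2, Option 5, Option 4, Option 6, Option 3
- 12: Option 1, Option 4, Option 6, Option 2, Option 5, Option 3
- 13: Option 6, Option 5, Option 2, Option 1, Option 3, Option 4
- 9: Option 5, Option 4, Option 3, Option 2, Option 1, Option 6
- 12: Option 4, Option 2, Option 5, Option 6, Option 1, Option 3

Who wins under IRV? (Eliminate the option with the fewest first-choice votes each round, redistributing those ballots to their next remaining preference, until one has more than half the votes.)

Option 5

Round 1: Option 1 21, Option 2 11, Option 3 0, Option 4 12, Option 5 20, Option 6 13. Option 3 eliminated.
Round 2: Option 1 21, Option 2 11, Option 4 12, Option 5 20, Option 6 13. Option 2 eliminated.
Round 3: Option 1 32, Option 4 12, Option 5 20, Option 6 13. Option 4 eliminated.
Round 4: Option 1 32, Option 5 32, Option 6 13. Option 6 eliminated.
Round 5: Option 1 32, Option 5 45. Option 5 has a majority (≥39).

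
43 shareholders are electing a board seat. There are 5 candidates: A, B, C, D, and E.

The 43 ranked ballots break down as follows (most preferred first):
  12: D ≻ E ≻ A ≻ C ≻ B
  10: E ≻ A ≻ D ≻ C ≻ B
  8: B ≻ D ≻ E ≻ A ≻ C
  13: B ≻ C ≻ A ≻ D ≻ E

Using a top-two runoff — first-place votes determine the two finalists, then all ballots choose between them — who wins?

D

Round 1 first-place votes: A 0, B 21, C 0, D 12, E 10. B and D advance.
Runoff: B is ranked above D on 21 ballots, D above B on 22.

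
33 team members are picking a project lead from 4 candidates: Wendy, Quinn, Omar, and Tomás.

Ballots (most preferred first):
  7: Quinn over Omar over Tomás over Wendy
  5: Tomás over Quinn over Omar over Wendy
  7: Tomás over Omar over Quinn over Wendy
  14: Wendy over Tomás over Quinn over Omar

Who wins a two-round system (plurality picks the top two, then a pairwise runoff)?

Tomás

Round 1 first-place votes: Wendy 14, Quinn 7, Omar 0, Tomás 12. Wendy and Tomás advance.
Runoff: Wendy is ranked above Tomás on 14 ballots, Tomás above Wendy on 19.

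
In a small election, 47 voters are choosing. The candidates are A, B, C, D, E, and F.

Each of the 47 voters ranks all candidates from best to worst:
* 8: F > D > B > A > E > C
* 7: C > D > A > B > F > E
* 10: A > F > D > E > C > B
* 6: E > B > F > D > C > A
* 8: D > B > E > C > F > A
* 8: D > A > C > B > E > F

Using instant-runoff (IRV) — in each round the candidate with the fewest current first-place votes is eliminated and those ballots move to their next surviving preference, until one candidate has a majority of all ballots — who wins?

Round 1: A 10, B 0, C 7, D 16, E 6, F 8. B eliminated.
Round 2: A 10, C 7, D 16, E 6, F 8. E eliminated.
Round 3: A 10, C 7, D 16, F 14. C eliminated.
Round 4: A 10, D 23, F 14. A eliminated.
Round 5: D 23, F 24. F has a majority (≥24).

F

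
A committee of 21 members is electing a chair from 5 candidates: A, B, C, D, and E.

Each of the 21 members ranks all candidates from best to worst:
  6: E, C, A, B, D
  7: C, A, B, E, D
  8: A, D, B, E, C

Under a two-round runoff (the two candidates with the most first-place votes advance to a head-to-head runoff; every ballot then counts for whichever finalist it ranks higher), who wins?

C

Round 1 first-place votes: A 8, B 0, C 7, D 0, E 6. A and C advance.
Runoff: A is ranked above C on 8 ballots, C above A on 13.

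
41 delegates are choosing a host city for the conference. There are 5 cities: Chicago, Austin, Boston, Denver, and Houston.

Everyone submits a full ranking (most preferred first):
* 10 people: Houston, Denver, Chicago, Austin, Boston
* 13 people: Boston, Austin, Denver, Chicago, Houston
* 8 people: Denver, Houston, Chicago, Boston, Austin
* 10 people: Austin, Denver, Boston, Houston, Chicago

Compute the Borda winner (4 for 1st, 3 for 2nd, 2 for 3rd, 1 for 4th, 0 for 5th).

Chicago: 10×2 + 13×1 + 8×2 + 10×0 = 49
Austin: 10×1 + 13×3 + 8×0 + 10×4 = 89
Boston: 10×0 + 13×4 + 8×1 + 10×2 = 80
Denver: 10×3 + 13×2 + 8×4 + 10×3 = 118
Houston: 10×4 + 13×0 + 8×3 + 10×1 = 74

Denver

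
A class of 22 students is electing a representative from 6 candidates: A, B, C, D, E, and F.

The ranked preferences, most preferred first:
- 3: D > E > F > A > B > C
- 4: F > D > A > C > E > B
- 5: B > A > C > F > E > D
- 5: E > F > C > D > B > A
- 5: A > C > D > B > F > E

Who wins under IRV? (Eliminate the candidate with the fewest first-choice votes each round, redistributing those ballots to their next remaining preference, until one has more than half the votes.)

Round 1: A 5, B 5, C 0, D 3, E 5, F 4. C eliminated.
Round 2: A 5, B 5, D 3, E 5, F 4. D eliminated.
Round 3: A 5, B 5, E 8, F 4. F eliminated.
Round 4: A 9, B 5, E 8. B eliminated.
Round 5: A 14, E 8. A has a majority (≥12).

A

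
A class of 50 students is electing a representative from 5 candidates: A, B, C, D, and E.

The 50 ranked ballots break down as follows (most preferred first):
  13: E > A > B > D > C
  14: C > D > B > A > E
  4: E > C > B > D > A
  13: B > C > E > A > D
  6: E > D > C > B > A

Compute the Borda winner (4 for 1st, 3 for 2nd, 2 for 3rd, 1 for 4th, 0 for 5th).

B

A: 13×3 + 14×1 + 4×0 + 13×1 + 6×0 = 66
B: 13×2 + 14×2 + 4×2 + 13×4 + 6×1 = 120
C: 13×0 + 14×4 + 4×3 + 13×3 + 6×2 = 119
D: 13×1 + 14×3 + 4×1 + 13×0 + 6×3 = 77
E: 13×4 + 14×0 + 4×4 + 13×2 + 6×4 = 118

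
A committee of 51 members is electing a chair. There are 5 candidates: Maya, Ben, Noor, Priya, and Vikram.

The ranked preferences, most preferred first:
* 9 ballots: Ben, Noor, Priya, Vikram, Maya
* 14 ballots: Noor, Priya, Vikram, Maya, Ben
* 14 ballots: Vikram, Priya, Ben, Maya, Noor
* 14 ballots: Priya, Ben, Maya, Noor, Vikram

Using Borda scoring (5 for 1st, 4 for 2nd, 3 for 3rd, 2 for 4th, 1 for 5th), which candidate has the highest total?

Maya: 9×1 + 14×2 + 14×2 + 14×3 = 107
Ben: 9×5 + 14×1 + 14×3 + 14×4 = 157
Noor: 9×4 + 14×5 + 14×1 + 14×2 = 148
Priya: 9×3 + 14×4 + 14×4 + 14×5 = 209
Vikram: 9×2 + 14×3 + 14×5 + 14×1 = 144

Priya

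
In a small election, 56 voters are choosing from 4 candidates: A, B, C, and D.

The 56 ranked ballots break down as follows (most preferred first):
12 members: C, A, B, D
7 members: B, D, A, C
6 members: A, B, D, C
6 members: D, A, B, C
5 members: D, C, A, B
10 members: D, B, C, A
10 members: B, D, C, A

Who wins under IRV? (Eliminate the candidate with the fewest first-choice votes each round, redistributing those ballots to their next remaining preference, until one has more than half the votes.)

B

Round 1: A 6, B 17, C 12, D 21. A eliminated.
Round 2: B 23, C 12, D 21. C eliminated.
Round 3: B 35, D 21. B has a majority (≥29).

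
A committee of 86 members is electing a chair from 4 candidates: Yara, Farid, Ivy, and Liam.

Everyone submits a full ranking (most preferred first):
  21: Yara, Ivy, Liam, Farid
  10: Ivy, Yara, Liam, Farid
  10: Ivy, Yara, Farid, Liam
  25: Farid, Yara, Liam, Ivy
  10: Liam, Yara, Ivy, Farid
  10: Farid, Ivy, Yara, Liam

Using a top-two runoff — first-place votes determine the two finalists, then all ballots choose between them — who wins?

Round 1 first-place votes: Yara 21, Farid 35, Ivy 20, Liam 10. Farid and Yara advance.
Runoff: Farid is ranked above Yara on 35 ballots, Yara above Farid on 51.

Yara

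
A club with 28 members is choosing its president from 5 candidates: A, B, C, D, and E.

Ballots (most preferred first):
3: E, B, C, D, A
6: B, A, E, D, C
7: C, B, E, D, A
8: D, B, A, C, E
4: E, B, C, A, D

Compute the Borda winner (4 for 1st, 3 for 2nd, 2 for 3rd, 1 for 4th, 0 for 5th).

B

A: 3×0 + 6×3 + 7×0 + 8×2 + 4×1 = 38
B: 3×3 + 6×4 + 7×3 + 8×3 + 4×3 = 90
C: 3×2 + 6×0 + 7×4 + 8×1 + 4×2 = 50
D: 3×1 + 6×1 + 7×1 + 8×4 + 4×0 = 48
E: 3×4 + 6×2 + 7×2 + 8×0 + 4×4 = 54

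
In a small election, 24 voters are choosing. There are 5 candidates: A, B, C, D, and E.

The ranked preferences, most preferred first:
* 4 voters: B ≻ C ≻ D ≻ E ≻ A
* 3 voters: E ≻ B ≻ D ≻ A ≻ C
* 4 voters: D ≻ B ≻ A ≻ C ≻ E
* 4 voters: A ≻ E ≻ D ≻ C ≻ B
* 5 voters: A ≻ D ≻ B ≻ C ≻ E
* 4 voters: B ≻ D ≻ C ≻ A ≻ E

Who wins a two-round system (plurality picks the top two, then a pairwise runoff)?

Round 1 first-place votes: A 9, B 8, C 0, D 4, E 3. A and B advance.
Runoff: A is ranked above B on 9 ballots, B above A on 15.

B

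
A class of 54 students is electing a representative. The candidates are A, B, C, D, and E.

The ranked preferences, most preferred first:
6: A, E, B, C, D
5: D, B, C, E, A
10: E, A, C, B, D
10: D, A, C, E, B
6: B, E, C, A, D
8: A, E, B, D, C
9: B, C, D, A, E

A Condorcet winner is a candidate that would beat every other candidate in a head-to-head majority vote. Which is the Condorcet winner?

A vs B: 34–20
A vs C: 34–20
A vs D: 30–24
A vs E: 33–21
A beats every other candidate.

A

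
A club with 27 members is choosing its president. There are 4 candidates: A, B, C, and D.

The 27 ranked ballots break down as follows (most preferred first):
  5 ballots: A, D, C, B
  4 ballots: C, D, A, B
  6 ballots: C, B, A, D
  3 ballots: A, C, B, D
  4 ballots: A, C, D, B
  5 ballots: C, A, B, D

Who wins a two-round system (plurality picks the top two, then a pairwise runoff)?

C

Round 1 first-place votes: A 12, B 0, C 15, D 0. C and A advance.
Runoff: C is ranked above A on 15 ballots, A above C on 12.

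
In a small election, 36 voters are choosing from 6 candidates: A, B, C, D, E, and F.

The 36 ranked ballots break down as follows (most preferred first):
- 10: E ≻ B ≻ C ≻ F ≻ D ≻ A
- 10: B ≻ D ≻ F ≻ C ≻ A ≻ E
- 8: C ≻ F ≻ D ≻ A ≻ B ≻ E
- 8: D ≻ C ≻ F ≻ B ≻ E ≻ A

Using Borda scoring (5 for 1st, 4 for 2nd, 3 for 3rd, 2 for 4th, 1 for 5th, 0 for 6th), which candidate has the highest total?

A: 10×0 + 10×1 + 8×2 + 8×0 = 26
B: 10×4 + 10×5 + 8×1 + 8×2 = 114
C: 10×3 + 10×2 + 8×5 + 8×4 = 122
D: 10×1 + 10×4 + 8×3 + 8×5 = 114
E: 10×5 + 10×0 + 8×0 + 8×1 = 58
F: 10×2 + 10×3 + 8×4 + 8×3 = 106

C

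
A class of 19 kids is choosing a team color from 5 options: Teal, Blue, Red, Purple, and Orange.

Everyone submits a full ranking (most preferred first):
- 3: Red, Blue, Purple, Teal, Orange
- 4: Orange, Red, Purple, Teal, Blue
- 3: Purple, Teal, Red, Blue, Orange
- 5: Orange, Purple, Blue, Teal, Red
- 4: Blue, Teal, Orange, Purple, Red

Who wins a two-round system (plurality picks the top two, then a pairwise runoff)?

Round 1 first-place votes: Teal 0, Blue 4, Red 3, Purple 3, Orange 9. Orange and Blue advance.
Runoff: Orange is ranked above Blue on 9 ballots, Blue above Orange on 10.

Blue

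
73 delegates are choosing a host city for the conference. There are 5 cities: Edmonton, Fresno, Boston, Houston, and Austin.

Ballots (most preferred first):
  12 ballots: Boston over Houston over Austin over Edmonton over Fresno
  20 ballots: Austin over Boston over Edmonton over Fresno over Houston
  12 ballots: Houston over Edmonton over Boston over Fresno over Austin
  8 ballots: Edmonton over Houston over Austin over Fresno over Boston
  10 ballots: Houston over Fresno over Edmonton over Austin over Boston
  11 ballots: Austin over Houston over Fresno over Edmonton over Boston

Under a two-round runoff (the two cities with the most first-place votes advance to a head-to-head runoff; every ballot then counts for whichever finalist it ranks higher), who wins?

Round 1 first-place votes: Edmonton 8, Fresno 0, Boston 12, Houston 22, Austin 31. Austin and Houston advance.
Runoff: Austin is ranked above Houston on 31 ballots, Houston above Austin on 42.

Houston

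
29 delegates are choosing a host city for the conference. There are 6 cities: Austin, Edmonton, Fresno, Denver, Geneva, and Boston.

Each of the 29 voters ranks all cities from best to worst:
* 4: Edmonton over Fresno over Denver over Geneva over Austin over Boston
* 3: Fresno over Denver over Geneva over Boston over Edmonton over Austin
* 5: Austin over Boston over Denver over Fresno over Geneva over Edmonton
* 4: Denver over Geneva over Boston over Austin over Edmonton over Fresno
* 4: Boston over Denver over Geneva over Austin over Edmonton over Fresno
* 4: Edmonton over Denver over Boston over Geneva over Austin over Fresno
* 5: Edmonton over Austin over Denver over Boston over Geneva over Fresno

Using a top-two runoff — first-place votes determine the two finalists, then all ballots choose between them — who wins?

Round 1 first-place votes: Austin 5, Edmonton 13, Fresno 3, Denver 4, Geneva 0, Boston 4. Edmonton and Austin advance.
Runoff: Edmonton is ranked above Austin on 16 ballots, Austin above Edmonton on 13.

Edmonton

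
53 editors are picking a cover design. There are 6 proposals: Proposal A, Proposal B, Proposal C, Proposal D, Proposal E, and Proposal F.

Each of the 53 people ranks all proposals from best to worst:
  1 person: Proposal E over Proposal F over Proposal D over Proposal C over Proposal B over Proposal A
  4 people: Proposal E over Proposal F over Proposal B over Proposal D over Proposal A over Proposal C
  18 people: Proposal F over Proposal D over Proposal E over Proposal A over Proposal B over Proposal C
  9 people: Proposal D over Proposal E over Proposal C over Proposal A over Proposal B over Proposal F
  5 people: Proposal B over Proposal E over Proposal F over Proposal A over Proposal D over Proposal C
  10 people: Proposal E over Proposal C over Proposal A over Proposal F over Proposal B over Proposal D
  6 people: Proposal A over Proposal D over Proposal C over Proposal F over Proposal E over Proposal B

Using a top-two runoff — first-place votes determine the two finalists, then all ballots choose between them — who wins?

Round 1 first-place votes: Proposal A 6, Proposal B 5, Proposal C 0, Proposal D 9, Proposal E 15, Proposal F 18. Proposal F and Proposal E advance.
Runoff: Proposal F is ranked above Proposal E on 24 ballots, Proposal E above Proposal F on 29.

Proposal E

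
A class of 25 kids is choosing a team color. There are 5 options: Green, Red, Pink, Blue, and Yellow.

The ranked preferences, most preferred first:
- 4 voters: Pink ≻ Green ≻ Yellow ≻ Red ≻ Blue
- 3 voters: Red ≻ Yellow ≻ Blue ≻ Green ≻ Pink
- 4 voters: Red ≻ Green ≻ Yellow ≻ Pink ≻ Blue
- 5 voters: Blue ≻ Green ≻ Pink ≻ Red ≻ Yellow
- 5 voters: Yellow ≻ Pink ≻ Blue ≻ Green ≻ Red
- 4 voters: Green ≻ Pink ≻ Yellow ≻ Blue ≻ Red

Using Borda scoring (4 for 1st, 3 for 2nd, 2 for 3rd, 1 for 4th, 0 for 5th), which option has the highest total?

Green

Green: 4×3 + 3×1 + 4×3 + 5×3 + 5×1 + 4×4 = 63
Red: 4×1 + 3×4 + 4×4 + 5×1 + 5×0 + 4×0 = 37
Pink: 4×4 + 3×0 + 4×1 + 5×2 + 5×3 + 4×3 = 57
Blue: 4×0 + 3×2 + 4×0 + 5×4 + 5×2 + 4×1 = 40
Yellow: 4×2 + 3×3 + 4×2 + 5×0 + 5×4 + 4×2 = 53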